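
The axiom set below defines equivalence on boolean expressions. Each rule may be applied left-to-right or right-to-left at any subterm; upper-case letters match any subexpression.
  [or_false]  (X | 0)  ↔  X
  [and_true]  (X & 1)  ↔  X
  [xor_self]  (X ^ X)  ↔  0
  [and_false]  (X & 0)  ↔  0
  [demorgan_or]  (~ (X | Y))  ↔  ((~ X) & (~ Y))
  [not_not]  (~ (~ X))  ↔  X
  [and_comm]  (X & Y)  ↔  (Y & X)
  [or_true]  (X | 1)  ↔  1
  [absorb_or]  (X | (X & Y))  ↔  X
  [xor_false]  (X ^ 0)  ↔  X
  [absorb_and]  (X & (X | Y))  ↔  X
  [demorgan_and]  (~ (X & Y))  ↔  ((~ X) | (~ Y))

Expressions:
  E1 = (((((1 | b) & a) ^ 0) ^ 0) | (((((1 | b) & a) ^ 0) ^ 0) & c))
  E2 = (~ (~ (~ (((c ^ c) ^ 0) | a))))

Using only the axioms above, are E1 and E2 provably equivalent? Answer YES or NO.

All listed rules preserve value, hence provable equivalence implies equal values everywhere; look for a separating assignment.
a=0, b=0, c=0 gives E1 ↦ 0, E2 ↦ 1; values differ ⇒ not provably equivalent.

NO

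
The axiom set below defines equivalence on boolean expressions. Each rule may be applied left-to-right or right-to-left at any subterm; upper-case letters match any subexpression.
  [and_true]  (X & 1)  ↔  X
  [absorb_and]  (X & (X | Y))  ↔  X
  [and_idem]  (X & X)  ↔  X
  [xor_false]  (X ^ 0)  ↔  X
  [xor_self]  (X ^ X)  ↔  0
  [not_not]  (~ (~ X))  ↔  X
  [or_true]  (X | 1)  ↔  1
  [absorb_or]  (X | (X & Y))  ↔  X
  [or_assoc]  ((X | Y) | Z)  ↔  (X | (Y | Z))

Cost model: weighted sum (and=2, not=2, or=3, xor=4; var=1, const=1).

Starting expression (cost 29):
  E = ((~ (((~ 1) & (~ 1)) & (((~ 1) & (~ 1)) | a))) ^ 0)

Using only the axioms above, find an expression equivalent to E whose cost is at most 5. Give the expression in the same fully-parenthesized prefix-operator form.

1. [absorb_and →] (((~ 1) & (~ 1)) & (((~ 1) & (~ 1)) | a))  →  ((~ 1) & (~ 1));  E = ((~ ((~ 1) & (~ 1))) ^ 0)
2. [xor_false →] ((~ ((~ 1) & (~ 1))) ^ 0)  →  (~ ((~ 1) & (~ 1)))
3. [and_idem →] ((~ 1) & (~ 1))  →  (~ 1);  cost 5 ≤ 5, done

(~ (~ 1))   [cost 5]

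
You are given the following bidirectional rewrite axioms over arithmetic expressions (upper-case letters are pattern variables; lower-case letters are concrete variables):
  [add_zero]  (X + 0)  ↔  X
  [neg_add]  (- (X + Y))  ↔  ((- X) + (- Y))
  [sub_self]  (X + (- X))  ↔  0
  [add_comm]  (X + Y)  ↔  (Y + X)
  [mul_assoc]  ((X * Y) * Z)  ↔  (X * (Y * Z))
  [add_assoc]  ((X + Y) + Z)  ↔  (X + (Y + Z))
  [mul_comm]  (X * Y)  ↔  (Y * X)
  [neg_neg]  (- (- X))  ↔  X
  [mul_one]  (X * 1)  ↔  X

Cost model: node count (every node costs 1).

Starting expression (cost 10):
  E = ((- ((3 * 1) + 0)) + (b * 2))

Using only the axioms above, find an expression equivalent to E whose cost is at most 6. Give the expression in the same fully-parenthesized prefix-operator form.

(1) (3 * 1)  =[mul_one →]=  3    ⊢ ((- (3 + 0)) + (b * 2))
(2) (b * 2)  =[mul_comm →]=  (2 * b)    ⊢ ((- (3 + 0)) + (2 * b))
(3) (3 + 0)  =[add_zero →]=  3    ⊢ cost 6, within 6

((- 3) + (2 * b))   [cost 6]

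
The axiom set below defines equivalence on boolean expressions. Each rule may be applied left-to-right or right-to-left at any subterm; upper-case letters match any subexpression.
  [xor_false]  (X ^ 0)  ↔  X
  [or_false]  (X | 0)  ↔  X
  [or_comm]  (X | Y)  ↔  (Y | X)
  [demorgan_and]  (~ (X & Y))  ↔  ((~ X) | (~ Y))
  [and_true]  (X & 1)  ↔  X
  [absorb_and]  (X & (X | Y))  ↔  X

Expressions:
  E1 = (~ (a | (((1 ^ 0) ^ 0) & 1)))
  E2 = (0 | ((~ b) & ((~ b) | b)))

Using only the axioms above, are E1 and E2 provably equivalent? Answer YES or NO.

Every axiom is a valid identity, so a rewrite proof would force E1 and E2 to agree under every assignment.
At a=0, b=0: E1 = 0 but E2 = 1; they differ, so no derivation exists.

NO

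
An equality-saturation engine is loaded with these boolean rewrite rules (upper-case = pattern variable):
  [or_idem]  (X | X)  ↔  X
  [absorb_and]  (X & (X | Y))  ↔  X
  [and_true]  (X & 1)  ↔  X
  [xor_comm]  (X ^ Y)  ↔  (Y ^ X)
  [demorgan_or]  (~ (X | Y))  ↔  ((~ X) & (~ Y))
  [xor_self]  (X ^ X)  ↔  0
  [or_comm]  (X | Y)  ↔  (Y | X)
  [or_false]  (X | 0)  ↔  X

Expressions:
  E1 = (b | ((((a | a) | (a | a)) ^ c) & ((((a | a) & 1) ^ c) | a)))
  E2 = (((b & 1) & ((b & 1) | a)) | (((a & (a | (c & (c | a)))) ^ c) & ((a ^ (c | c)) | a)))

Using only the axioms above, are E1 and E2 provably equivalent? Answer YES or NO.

(1) ((a | a) & 1)  =[and_true →]=  (a | a)    ⊢ (b | ((((a | a) | (a | a)) ^ c) & (((a | a) ^ c) | a)))
(2) ((a | a) | (a | a))  =[or_idem →]=  (a | a)    ⊢ (b | (((a | a) ^ c) & (((a | a) ^ c) | a)))
(3) (((a | a) ^ c) & (((a | a) ^ c) | a))  =[absorb_and →]=  ((a | a) ^ c)    ⊢ (b | ((a | a) ^ c))
(4) ((a | a) ^ c)  =[xor_comm →]=  (c ^ (a | a))    ⊢ (b | (c ^ (a | a)))
(5) (a | a)  =[or_idem →]=  a    ⊢ (b | (c ^ a))
(6) (c ^ a)  =[xor_comm →]=  (a ^ c)    ⊢ (b | (a ^ c))
(7) b  =[and_true ←]=  (b & 1)    ⊢ ((b & 1) | (a ^ c))
(8) (b & 1)  =[absorb_and ←]=  ((b & 1) & ((b & 1) | a))    ⊢ (((b & 1) & ((b & 1) | a)) | (a ^ c))
(9) (a ^ c)  =[absorb_and ←]=  ((a ^ c) & ((a ^ c) | a))    ⊢ (((b & 1) & ((b & 1) | a)) | ((a ^ c) & ((a ^ c) | a)))
(10) c  =[or_idem ←]=  (c | c)    ⊢ (((b & 1) & ((b & 1) | a)) | ((a ^ c) & ((a ^ (c | c)) | a)))
(11) a  =[absorb_and ←]=  (a & (a | c))    ⊢ (((b & 1) & ((b & 1) | a)) | (((a & (a | c)) ^ c) & ((a ^ (c | c)) | a)))
(12) c  =[absorb_and ←]=  (c & (c | a))    ⊢ E2

YES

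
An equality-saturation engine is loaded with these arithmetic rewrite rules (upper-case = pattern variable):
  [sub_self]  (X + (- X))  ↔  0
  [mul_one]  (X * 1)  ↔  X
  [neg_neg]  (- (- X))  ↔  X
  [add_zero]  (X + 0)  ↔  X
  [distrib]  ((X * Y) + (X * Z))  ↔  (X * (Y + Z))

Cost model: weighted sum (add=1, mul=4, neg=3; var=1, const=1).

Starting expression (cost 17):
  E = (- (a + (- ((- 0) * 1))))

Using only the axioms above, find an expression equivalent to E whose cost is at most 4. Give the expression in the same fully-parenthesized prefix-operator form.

(1) ((- 0) * 1)  =[mul_one →]=  (- 0)    ⊢ (- (a + (- (- 0))))
(2) (- (- 0))  =[neg_neg →]=  0    ⊢ (- (a + 0))
(3) (a + 0)  =[add_zero →]=  a    ⊢ cost 4, within 4

(- a)   [cost 4]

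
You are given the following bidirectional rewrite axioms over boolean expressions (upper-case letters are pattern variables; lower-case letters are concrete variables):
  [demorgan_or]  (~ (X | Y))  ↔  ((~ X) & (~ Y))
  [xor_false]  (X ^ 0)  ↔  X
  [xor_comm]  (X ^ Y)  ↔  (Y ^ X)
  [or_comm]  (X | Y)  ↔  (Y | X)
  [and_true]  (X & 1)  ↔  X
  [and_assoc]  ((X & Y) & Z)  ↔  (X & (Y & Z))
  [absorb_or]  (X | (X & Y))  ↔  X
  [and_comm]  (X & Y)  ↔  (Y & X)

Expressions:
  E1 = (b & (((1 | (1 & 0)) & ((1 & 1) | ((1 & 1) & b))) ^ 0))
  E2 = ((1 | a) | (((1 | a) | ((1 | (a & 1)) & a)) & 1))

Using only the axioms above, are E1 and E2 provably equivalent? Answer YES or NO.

All listed rules preserve value, hence provable equivalence implies equal values everywhere; look for a separating assignment.
a=0, b=0 gives E1 ↦ 0, E2 ↦ 1; values differ ⇒ not provably equivalent.

NO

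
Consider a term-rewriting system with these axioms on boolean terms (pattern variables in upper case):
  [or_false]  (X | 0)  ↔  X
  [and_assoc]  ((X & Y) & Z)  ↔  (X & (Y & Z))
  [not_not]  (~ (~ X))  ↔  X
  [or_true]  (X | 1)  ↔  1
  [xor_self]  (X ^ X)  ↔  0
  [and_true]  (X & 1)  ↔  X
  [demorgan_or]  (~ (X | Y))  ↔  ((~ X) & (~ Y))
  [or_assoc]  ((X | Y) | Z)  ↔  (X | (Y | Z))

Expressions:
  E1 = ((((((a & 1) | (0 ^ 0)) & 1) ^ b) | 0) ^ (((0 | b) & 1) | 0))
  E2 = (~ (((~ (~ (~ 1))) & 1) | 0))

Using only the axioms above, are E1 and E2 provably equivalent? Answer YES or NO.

NO

All listed rules preserve value, hence provable equivalence implies equal values everywhere; look for a separating assignment.
a=0, b=0 gives E1 ↦ 0, E2 ↦ 1; values differ ⇒ not provably equivalent.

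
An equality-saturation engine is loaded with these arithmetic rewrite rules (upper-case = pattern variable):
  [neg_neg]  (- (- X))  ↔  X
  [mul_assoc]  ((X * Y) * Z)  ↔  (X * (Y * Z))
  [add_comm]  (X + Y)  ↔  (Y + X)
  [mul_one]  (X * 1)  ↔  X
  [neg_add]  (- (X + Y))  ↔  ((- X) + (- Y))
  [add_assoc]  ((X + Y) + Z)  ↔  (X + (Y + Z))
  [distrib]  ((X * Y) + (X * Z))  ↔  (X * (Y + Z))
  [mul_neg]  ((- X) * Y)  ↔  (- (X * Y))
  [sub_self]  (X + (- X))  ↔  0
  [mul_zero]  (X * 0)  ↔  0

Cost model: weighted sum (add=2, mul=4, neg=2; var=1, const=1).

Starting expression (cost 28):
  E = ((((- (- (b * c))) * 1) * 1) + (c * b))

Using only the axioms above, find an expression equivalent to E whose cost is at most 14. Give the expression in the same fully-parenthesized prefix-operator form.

((b * c) + (c * b))   [cost 14]

step 1: mul_one (→) rewrites (((- (- (b * c))) * 1) * 1) into ((- (- (b * c))) * 1), now (((- (- (b * c))) * 1) + (c * b))
step 2: mul_one (→) rewrites ((- (- (b * c))) * 1) into (- (- (b * c))), now ((- (- (b * c))) + (c * b))
step 3: neg_neg (→) rewrites (- (- (b * c))) into (b * c), reaching cost 14 (bound 14)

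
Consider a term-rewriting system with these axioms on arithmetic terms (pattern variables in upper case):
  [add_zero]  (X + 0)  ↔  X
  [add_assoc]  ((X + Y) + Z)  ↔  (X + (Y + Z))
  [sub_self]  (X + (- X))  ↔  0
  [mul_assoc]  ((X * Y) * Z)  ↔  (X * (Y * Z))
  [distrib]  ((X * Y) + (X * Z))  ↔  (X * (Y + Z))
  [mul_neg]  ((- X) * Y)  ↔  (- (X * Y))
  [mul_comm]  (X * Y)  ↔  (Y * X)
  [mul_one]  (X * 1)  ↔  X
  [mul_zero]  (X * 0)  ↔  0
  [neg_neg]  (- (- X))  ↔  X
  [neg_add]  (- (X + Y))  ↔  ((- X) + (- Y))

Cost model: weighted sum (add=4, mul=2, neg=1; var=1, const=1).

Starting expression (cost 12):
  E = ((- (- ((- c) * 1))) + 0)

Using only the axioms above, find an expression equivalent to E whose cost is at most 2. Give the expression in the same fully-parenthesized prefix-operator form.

step 1: mul_one (→) rewrites ((- c) * 1) into (- c), now ((- (- (- c))) + 0)
step 2: add_zero (→) rewrites ((- (- (- c))) + 0) into (- (- (- c)))
step 3: neg_neg (→) rewrites (- (- (- c))) into (- c), reaching cost 2 (bound 2)

(- c)   [cost 2]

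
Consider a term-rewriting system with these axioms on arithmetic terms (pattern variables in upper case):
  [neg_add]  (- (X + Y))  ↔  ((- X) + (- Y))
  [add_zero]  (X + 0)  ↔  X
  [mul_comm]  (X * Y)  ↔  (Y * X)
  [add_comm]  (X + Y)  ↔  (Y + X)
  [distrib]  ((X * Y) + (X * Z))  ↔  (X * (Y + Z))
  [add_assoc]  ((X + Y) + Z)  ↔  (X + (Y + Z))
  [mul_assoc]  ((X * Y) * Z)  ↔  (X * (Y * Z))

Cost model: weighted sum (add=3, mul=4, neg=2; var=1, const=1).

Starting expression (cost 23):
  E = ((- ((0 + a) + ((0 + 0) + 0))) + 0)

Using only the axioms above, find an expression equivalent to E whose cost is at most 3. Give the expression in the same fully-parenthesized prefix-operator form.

(- a)   [cost 3]

step 1: add_zero (→) rewrites ((- ((0 + a) + ((0 + 0) + 0))) + 0) into (- ((0 + a) + ((0 + 0) + 0)))
step 2: add_comm (→) rewrites (0 + a) into (a + 0), now (- ((a + 0) + ((0 + 0) + 0)))
step 3: add_zero (→) rewrites ((0 + 0) + 0) into (0 + 0), now (- ((a + 0) + (0 + 0)))
step 4: add_zero (→) rewrites (0 + 0) into 0, now (- ((a + 0) + 0))
step 5: add_zero (→) rewrites ((a + 0) + 0) into (a + 0), now (- (a + 0))
step 6: add_zero (→) rewrites (a + 0) into a, reaching cost 3 (bound 3)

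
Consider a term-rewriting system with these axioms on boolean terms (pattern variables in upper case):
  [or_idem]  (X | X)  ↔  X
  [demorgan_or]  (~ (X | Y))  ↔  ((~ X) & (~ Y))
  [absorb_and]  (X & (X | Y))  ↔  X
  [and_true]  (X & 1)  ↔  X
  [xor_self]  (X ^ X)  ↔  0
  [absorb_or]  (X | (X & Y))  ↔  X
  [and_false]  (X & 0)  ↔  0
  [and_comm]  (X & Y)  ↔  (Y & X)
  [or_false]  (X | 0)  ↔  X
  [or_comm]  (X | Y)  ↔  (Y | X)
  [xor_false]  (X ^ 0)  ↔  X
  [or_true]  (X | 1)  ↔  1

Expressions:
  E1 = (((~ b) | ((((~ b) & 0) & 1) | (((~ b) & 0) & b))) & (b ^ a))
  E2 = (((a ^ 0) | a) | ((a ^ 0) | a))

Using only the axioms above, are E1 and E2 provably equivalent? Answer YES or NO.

The axioms are sound identities: if E1 ↔* E2 then E1 and E2 evaluate identically under any assignment.
Under a=1, b=1: E1 evaluates to 0, E2 to 1. Distinct ⇒ no rewrite sequence connects them.

NO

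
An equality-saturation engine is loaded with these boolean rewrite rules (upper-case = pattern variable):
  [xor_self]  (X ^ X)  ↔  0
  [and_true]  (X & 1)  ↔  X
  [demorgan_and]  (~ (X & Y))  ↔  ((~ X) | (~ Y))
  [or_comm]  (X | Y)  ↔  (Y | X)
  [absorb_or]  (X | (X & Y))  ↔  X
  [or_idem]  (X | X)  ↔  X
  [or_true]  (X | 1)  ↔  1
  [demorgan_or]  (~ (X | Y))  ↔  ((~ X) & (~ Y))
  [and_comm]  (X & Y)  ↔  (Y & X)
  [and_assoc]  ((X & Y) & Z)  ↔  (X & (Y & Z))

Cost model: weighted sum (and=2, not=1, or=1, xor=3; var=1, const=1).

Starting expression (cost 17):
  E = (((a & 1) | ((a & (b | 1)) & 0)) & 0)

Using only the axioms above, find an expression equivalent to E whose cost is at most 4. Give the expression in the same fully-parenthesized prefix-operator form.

(1) (b | 1)  =[or_true →]=  1    ⊢ (((a & 1) | ((a & 1) & 0)) & 0)
(2) ((a & 1) | ((a & 1) & 0))  =[absorb_or →]=  (a & 1)    ⊢ ((a & 1) & 0)
(3) (a & 1)  =[and_true →]=  a    ⊢ cost 4, within 4

(a & 0)   [cost 4]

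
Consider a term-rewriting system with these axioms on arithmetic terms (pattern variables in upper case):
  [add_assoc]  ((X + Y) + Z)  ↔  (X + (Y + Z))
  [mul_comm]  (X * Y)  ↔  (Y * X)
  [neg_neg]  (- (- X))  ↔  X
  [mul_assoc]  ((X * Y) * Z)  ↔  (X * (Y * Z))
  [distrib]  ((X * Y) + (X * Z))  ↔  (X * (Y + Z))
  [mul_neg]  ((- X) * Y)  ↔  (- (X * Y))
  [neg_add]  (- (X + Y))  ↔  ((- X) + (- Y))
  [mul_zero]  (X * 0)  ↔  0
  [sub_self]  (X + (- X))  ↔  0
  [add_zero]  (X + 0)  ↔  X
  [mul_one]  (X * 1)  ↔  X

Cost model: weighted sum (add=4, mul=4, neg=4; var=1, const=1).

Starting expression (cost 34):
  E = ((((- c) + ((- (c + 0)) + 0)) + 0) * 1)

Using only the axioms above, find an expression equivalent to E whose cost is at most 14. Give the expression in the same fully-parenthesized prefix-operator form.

((- c) + (- c))   [cost 14]

step 1: add_zero (→) rewrites ((- (c + 0)) + 0) into (- (c + 0)), now ((((- c) + (- (c + 0))) + 0) * 1)
step 2: mul_one (→) rewrites ((((- c) + (- (c + 0))) + 0) * 1) into (((- c) + (- (c + 0))) + 0)
step 3: add_zero (→) rewrites (((- c) + (- (c + 0))) + 0) into ((- c) + (- (c + 0)))
step 4: add_zero (→) rewrites (c + 0) into c, reaching cost 14 (bound 14)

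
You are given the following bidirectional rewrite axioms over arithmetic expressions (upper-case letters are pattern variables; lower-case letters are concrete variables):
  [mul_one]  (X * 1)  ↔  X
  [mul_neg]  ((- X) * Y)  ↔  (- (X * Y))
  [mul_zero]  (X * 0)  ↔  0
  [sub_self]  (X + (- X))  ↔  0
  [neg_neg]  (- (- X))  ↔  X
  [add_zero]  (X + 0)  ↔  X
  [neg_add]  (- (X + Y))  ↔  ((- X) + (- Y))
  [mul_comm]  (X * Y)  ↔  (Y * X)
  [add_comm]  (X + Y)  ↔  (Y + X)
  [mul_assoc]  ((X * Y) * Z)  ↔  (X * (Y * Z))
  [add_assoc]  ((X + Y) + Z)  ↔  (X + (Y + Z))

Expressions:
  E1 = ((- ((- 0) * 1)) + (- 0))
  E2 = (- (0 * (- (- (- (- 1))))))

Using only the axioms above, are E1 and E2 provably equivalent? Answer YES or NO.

YES

step 1: mul_one (→) rewrites ((- 0) * 1) into (- 0), now ((- (- 0)) + (- 0))
step 2: neg_neg (→) rewrites (- (- 0)) into 0, now (0 + (- 0))
step 3: add_comm (→) rewrites (0 + (- 0)) into ((- 0) + 0)
step 4: add_zero (→) rewrites ((- 0) + 0) into (- 0)
step 5: mul_one (←) rewrites 0 into (0 * 1), now (- (0 * 1))
step 6: neg_neg (←) rewrites 1 into (- (- 1)), now (- (0 * (- (- 1))))
step 7: neg_neg (←) rewrites (- 1) into (- (- (- 1))), which is E2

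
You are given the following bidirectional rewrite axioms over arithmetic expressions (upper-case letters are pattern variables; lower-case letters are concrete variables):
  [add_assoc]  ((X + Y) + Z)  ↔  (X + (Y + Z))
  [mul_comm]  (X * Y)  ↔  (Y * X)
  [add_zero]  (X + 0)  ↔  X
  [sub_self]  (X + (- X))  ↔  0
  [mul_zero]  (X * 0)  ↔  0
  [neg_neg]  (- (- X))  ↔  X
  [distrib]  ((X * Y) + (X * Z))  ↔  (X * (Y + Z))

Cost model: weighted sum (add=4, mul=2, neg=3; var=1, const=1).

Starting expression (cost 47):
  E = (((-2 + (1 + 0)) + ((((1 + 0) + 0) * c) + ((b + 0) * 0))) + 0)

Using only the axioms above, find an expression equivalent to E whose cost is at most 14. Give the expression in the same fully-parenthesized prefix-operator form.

(1) (((-2 + (1 + 0)) + ((((1 + 0) + 0) * c) + ((b + 0) * 0))) + 0)  =[add_zero →]=  ((-2 + (1 + 0)) + ((((1 + 0) + 0) * c) + ((b + 0) * 0)))
(2) ((1 + 0) + 0)  =[add_zero →]=  (1 + 0)    ⊢ ((-2 + (1 + 0)) + (((1 + 0) * c) + ((b + 0) * 0)))
(3) (b + 0)  =[add_zero →]=  b    ⊢ ((-2 + (1 + 0)) + (((1 + 0) * c) + (b * 0)))
(4) (b * 0)  =[mul_zero →]=  0    ⊢ ((-2 + (1 + 0)) + (((1 + 0) * c) + 0))
(5) (1 + 0)  =[add_zero →]=  1    ⊢ ((-2 + 1) + (((1 + 0) * c) + 0))
(6) (1 + 0)  =[add_zero →]=  1    ⊢ ((-2 + 1) + ((1 * c) + 0))
(7) ((1 * c) + 0)  =[add_zero →]=  (1 * c)    ⊢ cost 14, within 14

((-2 + 1) + (1 * c))   [cost 14]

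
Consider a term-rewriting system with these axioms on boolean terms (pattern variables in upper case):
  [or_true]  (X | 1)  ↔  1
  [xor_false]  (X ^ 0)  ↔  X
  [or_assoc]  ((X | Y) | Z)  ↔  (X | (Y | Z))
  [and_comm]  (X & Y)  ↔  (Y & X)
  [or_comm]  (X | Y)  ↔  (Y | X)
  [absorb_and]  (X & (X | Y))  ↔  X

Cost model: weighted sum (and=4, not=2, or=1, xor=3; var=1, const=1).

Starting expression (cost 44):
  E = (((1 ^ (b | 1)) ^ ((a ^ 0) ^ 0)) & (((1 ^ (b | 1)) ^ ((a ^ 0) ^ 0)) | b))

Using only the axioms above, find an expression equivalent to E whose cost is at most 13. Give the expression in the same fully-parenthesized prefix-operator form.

((1 ^ 1) ^ (a ^ 0))   [cost 13]

step 1: absorb_and (→) rewrites (((1 ^ (b | 1)) ^ ((a ^ 0) ^ 0)) & (((1 ^ (b | 1)) ^ ((a ^ 0) ^ 0)) | b)) into ((1 ^ (b | 1)) ^ ((a ^ 0) ^ 0))
step 2: or_true (→) rewrites (b | 1) into 1, now ((1 ^ 1) ^ ((a ^ 0) ^ 0))
step 3: xor_false (→) rewrites (a ^ 0) into a, reaching cost 13 (bound 13)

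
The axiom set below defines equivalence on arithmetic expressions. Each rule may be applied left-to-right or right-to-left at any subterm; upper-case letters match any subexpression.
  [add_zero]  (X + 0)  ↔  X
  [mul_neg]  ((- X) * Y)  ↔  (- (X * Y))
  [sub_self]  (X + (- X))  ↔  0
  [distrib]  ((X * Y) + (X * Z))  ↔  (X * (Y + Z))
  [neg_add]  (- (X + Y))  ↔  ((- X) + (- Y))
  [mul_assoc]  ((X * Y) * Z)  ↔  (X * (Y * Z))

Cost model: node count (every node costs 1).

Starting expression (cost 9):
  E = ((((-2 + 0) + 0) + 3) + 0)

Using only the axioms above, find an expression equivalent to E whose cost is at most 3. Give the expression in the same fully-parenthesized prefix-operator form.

1. [add_zero →] (-2 + 0)  →  -2;  E = (((-2 + 0) + 3) + 0)
2. [add_zero →] (((-2 + 0) + 3) + 0)  →  ((-2 + 0) + 3)
3. [add_zero →] (-2 + 0)  →  -2;  cost 3 ≤ 3, done

(-2 + 3)   [cost 3]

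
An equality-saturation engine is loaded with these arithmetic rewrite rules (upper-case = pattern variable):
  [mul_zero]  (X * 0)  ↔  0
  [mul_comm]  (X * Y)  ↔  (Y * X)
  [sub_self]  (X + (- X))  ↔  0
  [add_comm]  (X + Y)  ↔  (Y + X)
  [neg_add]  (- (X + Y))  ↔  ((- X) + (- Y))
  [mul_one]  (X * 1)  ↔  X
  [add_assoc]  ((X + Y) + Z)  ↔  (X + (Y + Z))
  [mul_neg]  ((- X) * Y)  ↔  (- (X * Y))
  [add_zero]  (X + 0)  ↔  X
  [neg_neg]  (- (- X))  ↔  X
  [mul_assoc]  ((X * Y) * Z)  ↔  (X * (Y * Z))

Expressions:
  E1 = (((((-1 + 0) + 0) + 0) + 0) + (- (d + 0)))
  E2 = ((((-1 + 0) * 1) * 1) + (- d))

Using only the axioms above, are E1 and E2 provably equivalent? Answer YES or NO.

(1) ((-1 + 0) + 0)  =[add_zero →]=  (-1 + 0)    ⊢ ((((-1 + 0) + 0) + 0) + (- (d + 0)))
(2) (-1 + 0)  =[add_zero →]=  -1    ⊢ (((-1 + 0) + 0) + (- (d + 0)))
(3) (d + 0)  =[add_zero →]=  d    ⊢ (((-1 + 0) + 0) + (- d))
(4) ((-1 + 0) + 0)  =[add_zero →]=  (-1 + 0)    ⊢ ((-1 + 0) + (- d))
(5) (-1 + 0)  =[add_zero →]=  -1    ⊢ (-1 + (- d))
(6) -1  =[mul_one ←]=  (-1 * 1)    ⊢ ((-1 * 1) + (- d))
(7) -1  =[mul_one ←]=  (-1 * 1)    ⊢ (((-1 * 1) * 1) + (- d))
(8) -1  =[add_zero ←]=  (-1 + 0)    ⊢ E2

YES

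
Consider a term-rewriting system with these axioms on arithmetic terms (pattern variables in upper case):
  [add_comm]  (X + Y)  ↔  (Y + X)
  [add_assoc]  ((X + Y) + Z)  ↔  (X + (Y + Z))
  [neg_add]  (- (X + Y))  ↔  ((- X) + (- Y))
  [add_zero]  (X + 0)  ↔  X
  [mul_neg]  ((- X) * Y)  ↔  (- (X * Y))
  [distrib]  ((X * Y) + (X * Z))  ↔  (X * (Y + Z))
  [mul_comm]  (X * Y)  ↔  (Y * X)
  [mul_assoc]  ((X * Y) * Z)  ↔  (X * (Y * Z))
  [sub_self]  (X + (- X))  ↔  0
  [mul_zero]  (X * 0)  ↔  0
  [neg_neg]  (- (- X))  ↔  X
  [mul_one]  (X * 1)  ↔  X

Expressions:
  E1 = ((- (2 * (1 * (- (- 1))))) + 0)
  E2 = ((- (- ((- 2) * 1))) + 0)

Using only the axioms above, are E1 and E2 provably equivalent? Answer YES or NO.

YES

1. [neg_neg →] (- (- 1))  →  1;  E1 = ((- (2 * (1 * 1))) + 0)
2. [mul_one →] (1 * 1)  →  1;  E1 = ((- (2 * 1)) + 0)
3. [add_zero →] ((- (2 * 1)) + 0)  →  (- (2 * 1))
4. [mul_one →] (2 * 1)  →  2;  E1 = (- 2)
5. [neg_neg ←] 2  →  (- (- 2));  E1 = (- (- (- 2)))
6. [mul_one ←] (- 2)  →  ((- 2) * 1);  E1 = (- (- ((- 2) * 1)))
7. [add_zero ←] (- (- ((- 2) * 1)))  →  ((- (- ((- 2) * 1))) + 0);  this is E2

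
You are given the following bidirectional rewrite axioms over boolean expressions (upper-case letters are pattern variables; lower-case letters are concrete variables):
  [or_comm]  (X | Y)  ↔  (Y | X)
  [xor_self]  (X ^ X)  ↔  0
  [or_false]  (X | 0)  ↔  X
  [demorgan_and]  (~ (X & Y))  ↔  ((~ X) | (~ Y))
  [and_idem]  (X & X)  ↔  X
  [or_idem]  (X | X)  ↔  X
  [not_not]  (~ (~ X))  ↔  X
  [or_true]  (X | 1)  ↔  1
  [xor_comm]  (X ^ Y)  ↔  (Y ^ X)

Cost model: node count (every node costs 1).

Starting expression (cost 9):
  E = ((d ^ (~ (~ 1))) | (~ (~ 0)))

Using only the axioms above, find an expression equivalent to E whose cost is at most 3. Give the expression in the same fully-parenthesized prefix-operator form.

(d ^ 1)   [cost 3]

step 1: not_not (→) rewrites (~ (~ 1)) into 1, now ((d ^ 1) | (~ (~ 0)))
step 2: not_not (→) rewrites (~ (~ 0)) into 0, now ((d ^ 1) | 0)
step 3: or_false (→) rewrites ((d ^ 1) | 0) into (d ^ 1), reaching cost 3 (bound 3)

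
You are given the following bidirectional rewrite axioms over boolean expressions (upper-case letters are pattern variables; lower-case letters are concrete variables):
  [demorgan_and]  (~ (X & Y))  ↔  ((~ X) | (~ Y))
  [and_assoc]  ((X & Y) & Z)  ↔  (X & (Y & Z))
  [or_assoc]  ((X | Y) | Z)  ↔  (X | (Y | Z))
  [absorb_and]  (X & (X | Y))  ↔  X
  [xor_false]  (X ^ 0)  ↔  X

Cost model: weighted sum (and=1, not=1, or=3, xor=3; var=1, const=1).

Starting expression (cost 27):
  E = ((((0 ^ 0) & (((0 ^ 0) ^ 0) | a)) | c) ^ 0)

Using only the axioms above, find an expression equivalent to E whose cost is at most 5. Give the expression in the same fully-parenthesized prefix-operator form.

step 1: xor_false (→) rewrites (0 ^ 0) into 0, now ((((0 ^ 0) & ((0 ^ 0) | a)) | c) ^ 0)
step 2: absorb_and (→) rewrites ((0 ^ 0) & ((0 ^ 0) | a)) into (0 ^ 0), now (((0 ^ 0) | c) ^ 0)
step 3: xor_false (→) rewrites (0 ^ 0) into 0, now ((0 | c) ^ 0)
step 4: xor_false (→) rewrites ((0 | c) ^ 0) into (0 | c), reaching cost 5 (bound 5)

(0 | c)   [cost 5]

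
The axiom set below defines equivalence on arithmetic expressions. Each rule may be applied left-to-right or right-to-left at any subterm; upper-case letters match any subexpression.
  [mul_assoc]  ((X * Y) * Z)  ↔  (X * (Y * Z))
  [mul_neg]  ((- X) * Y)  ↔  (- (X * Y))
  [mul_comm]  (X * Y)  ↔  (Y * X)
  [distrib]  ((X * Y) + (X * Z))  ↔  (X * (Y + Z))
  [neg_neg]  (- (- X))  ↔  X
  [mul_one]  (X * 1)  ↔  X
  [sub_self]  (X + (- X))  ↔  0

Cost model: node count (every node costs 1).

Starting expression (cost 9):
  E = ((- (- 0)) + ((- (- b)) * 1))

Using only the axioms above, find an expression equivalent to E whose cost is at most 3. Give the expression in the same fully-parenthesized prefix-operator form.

(1) (- (- b))  =[neg_neg →]=  b    ⊢ ((- (- 0)) + (b * 1))
(2) (- (- 0))  =[neg_neg →]=  0    ⊢ (0 + (b * 1))
(3) (b * 1)  =[mul_one →]=  b    ⊢ cost 3, within 3

(0 + b)   [cost 3]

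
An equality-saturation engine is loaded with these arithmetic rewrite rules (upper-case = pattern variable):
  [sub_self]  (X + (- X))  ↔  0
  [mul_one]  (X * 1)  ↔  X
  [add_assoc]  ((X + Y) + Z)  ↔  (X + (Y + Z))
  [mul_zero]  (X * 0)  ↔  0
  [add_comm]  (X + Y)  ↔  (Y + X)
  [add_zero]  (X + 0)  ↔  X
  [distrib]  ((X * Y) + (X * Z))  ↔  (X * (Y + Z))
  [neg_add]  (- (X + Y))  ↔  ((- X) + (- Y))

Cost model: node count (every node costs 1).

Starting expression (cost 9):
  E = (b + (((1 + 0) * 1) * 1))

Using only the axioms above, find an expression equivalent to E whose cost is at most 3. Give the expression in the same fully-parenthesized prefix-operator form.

(b + 1)   [cost 3]

1. [mul_one →] (((1 + 0) * 1) * 1)  →  ((1 + 0) * 1);  E = (b + ((1 + 0) * 1))
2. [add_zero →] (1 + 0)  →  1;  E = (b + (1 * 1))
3. [mul_one →] (1 * 1)  →  1;  cost 3 ≤ 3, done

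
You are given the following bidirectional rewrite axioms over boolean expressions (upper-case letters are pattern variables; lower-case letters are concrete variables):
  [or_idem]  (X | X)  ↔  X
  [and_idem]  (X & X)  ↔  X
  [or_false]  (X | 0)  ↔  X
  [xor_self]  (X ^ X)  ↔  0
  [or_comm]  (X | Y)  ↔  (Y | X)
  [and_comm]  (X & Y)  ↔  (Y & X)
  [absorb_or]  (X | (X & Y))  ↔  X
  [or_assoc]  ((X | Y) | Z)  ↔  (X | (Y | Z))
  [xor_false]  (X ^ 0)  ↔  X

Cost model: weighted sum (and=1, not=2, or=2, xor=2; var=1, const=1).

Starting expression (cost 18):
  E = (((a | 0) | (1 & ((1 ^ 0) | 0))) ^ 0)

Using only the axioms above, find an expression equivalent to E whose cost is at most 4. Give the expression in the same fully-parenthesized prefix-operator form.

(a | 1)   [cost 4]

step 1: xor_false (→) rewrites (((a | 0) | (1 & ((1 ^ 0) | 0))) ^ 0) into ((a | 0) | (1 & ((1 ^ 0) | 0)))
step 2: and_comm (→) rewrites (1 & ((1 ^ 0) | 0)) into (((1 ^ 0) | 0) & 1), now ((a | 0) | (((1 ^ 0) | 0) & 1))
step 3: or_false (→) rewrites ((1 ^ 0) | 0) into (1 ^ 0), now ((a | 0) | ((1 ^ 0) & 1))
step 4: or_false (→) rewrites (a | 0) into a, now (a | ((1 ^ 0) & 1))
step 5: xor_false (→) rewrites (1 ^ 0) into 1, now (a | (1 & 1))
step 6: and_idem (→) rewrites (1 & 1) into 1, reaching cost 4 (bound 4)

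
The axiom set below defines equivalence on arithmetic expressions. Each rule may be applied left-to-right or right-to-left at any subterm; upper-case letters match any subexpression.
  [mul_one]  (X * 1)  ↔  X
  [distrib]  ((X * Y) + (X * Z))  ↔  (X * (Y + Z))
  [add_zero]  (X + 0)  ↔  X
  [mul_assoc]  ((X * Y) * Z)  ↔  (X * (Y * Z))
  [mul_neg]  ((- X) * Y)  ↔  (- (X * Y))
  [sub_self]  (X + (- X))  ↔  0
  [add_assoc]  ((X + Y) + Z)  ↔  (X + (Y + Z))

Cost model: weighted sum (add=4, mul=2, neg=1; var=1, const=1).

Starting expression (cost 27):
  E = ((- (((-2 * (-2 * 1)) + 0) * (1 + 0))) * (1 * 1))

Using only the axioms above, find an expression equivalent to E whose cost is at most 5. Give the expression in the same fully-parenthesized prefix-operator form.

(1) (-2 * 1)  =[mul_one →]=  -2    ⊢ ((- (((-2 * -2) + 0) * (1 + 0))) * (1 * 1))
(2) (1 * 1)  =[mul_one →]=  1    ⊢ ((- (((-2 * -2) + 0) * (1 + 0))) * 1)
(3) ((-2 * -2) + 0)  =[add_zero →]=  (-2 * -2)    ⊢ ((- ((-2 * -2) * (1 + 0))) * 1)
(4) (1 + 0)  =[add_zero →]=  1    ⊢ ((- ((-2 * -2) * 1)) * 1)
(5) ((- ((-2 * -2) * 1)) * 1)  =[mul_one →]=  (- ((-2 * -2) * 1))
(6) ((-2 * -2) * 1)  =[mul_one →]=  (-2 * -2)    ⊢ cost 5, within 5

(- (-2 * -2))   [cost 5]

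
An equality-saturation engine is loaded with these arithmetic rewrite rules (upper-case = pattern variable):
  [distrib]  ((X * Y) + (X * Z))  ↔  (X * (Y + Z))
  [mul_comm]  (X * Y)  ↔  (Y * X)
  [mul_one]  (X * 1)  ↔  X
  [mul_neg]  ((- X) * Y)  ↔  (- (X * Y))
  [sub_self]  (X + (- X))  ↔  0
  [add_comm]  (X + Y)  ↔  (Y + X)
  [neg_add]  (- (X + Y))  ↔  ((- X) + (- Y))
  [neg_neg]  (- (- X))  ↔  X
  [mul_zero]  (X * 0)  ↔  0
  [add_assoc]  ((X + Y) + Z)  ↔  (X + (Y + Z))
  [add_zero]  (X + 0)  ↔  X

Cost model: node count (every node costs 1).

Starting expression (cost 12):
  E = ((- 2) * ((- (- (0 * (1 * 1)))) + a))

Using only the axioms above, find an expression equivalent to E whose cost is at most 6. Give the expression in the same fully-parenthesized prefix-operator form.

(1) (1 * 1)  =[mul_one →]=  1    ⊢ ((- 2) * ((- (- (0 * 1))) + a))
(2) (- (- (0 * 1)))  =[neg_neg →]=  (0 * 1)    ⊢ ((- 2) * ((0 * 1) + a))
(3) (0 * 1)  =[mul_one →]=  0    ⊢ cost 6, within 6

((- 2) * (0 + a))   [cost 6]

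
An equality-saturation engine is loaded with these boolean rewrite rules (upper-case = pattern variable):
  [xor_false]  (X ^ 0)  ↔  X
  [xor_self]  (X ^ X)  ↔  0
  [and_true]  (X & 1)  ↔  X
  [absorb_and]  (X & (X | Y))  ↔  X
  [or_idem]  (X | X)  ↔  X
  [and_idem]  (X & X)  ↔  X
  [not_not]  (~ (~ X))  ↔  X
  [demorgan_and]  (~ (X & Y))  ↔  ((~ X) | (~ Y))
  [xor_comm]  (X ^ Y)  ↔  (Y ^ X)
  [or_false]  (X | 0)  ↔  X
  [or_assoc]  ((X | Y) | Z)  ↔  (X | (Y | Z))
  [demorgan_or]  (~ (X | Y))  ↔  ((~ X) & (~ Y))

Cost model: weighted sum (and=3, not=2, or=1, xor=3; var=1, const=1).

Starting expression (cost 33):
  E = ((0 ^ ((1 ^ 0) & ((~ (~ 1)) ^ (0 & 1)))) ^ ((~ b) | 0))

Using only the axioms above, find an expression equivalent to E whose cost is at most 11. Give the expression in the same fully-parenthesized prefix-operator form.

step 1: not_not (→) rewrites (~ (~ 1)) into 1, now ((0 ^ ((1 ^ 0) & (1 ^ (0 & 1)))) ^ ((~ b) | 0))
step 2: and_true (→) rewrites (0 & 1) into 0, now ((0 ^ ((1 ^ 0) & (1 ^ 0))) ^ ((~ b) | 0))
step 3: or_false (→) rewrites ((~ b) | 0) into (~ b), now ((0 ^ ((1 ^ 0) & (1 ^ 0))) ^ (~ b))
step 4: and_idem (→) rewrites ((1 ^ 0) & (1 ^ 0)) into (1 ^ 0), now ((0 ^ (1 ^ 0)) ^ (~ b))
step 5: xor_false (→) rewrites (1 ^ 0) into 1, reaching cost 11 (bound 11)

((0 ^ 1) ^ (~ b))   [cost 11]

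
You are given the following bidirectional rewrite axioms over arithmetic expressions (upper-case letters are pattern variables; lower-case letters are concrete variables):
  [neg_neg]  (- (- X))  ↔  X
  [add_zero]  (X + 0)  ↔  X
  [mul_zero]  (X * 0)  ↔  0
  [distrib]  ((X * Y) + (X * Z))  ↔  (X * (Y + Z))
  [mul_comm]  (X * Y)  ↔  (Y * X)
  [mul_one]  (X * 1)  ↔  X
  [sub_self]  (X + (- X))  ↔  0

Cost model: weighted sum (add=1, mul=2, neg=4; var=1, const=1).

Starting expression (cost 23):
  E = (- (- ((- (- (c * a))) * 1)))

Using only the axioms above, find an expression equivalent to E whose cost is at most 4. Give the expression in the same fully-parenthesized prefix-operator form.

1. [mul_one →] ((- (- (c * a))) * 1)  →  (- (- (c * a)));  E = (- (- (- (- (c * a)))))
2. [neg_neg →] (- (- (- (c * a))))  →  (- (c * a));  E = (- (- (c * a)))
3. [neg_neg →] (- (- (c * a)))  →  (c * a);  cost 4 ≤ 4, done

(c * a)   [cost 4]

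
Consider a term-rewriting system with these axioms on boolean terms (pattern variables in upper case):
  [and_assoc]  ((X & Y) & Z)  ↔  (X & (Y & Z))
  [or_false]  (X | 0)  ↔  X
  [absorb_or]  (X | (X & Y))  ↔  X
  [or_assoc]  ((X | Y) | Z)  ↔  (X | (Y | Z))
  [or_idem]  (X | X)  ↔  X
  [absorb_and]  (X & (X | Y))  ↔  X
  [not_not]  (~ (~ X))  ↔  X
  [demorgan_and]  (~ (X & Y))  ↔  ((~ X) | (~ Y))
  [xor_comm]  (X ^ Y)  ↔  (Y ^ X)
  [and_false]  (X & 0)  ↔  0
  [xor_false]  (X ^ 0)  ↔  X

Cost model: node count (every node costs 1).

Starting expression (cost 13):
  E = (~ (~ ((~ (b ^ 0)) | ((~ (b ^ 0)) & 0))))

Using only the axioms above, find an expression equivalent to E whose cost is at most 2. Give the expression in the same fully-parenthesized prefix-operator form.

step 1: absorb_or (→) rewrites ((~ (b ^ 0)) | ((~ (b ^ 0)) & 0)) into (~ (b ^ 0)), now (~ (~ (~ (b ^ 0))))
step 2: not_not (→) rewrites (~ (~ (~ (b ^ 0)))) into (~ (b ^ 0))
step 3: xor_false (→) rewrites (b ^ 0) into b, reaching cost 2 (bound 2)

(~ b)   [cost 2]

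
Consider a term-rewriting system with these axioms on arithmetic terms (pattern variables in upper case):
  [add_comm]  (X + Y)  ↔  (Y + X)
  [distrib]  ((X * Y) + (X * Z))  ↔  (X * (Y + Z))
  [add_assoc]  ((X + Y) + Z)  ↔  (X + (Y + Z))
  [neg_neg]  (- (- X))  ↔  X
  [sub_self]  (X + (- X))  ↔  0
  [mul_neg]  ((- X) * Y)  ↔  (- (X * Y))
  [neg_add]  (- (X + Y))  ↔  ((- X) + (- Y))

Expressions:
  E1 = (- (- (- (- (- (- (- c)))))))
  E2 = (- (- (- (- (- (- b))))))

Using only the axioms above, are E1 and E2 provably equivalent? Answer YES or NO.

NO

Every axiom is a valid identity, so a rewrite proof would force E1 and E2 to agree under every assignment.
At b=0, c=1: E1 = -1 but E2 = 0; they differ, so no derivation exists.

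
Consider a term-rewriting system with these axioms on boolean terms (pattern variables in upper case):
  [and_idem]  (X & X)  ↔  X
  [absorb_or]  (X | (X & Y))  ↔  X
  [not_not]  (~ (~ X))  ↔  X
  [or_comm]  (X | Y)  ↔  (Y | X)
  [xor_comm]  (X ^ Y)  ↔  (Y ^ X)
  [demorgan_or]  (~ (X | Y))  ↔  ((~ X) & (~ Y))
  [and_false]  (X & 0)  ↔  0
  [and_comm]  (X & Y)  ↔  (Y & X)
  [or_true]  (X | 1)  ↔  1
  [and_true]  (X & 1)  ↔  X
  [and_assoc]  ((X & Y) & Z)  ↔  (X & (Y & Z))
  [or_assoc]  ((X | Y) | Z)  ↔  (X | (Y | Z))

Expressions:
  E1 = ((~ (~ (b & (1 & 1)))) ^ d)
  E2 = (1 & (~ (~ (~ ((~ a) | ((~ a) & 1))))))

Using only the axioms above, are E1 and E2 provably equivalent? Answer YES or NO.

All listed rules preserve value, hence provable equivalence implies equal values everywhere; look for a separating assignment.
a=0, b=0, d=1 gives E1 ↦ 1, E2 ↦ 0; values differ ⇒ not provably equivalent.

NO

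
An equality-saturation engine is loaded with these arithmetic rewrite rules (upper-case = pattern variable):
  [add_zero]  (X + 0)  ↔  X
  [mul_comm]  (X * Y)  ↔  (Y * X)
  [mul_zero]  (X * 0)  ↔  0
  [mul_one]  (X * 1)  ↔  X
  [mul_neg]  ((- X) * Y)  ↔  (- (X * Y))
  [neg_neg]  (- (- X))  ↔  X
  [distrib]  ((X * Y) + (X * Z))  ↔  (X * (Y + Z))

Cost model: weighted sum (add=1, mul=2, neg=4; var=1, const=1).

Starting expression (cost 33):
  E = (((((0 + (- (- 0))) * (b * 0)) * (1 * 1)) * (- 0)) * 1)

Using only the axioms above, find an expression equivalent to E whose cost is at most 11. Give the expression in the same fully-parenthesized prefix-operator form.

(1) (- (- 0))  =[neg_neg →]=  0    ⊢ (((((0 + 0) * (b * 0)) * (1 * 1)) * (- 0)) * 1)
(2) (0 + 0)  =[add_zero →]=  0    ⊢ ((((0 * (b * 0)) * (1 * 1)) * (- 0)) * 1)
(3) (1 * 1)  =[mul_one →]=  1    ⊢ ((((0 * (b * 0)) * 1) * (- 0)) * 1)
(4) ((0 * (b * 0)) * 1)  =[mul_one →]=  (0 * (b * 0))    ⊢ (((0 * (b * 0)) * (- 0)) * 1)
(5) (((0 * (b * 0)) * (- 0)) * 1)  =[mul_one →]=  ((0 * (b * 0)) * (- 0))
(6) (b * 0)  =[mul_zero →]=  0    ⊢ cost 11, within 11

((0 * 0) * (- 0))   [cost 11]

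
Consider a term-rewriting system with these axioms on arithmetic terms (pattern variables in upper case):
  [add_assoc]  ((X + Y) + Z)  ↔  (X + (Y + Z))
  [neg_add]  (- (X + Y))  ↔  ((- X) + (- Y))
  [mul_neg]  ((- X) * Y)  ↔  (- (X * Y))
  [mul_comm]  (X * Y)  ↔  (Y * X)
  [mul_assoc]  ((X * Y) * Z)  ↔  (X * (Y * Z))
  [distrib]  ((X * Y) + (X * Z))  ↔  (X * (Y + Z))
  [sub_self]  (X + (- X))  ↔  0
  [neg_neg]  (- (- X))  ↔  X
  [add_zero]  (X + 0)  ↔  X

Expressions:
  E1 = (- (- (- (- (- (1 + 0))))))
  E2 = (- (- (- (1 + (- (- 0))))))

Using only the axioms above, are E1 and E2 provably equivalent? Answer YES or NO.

step 1: neg_neg (→) rewrites (- (- (1 + 0))) into (1 + 0), now (- (- (- (1 + 0))))
step 2: neg_neg (←) rewrites 0 into (- (- 0)), which is E2

YES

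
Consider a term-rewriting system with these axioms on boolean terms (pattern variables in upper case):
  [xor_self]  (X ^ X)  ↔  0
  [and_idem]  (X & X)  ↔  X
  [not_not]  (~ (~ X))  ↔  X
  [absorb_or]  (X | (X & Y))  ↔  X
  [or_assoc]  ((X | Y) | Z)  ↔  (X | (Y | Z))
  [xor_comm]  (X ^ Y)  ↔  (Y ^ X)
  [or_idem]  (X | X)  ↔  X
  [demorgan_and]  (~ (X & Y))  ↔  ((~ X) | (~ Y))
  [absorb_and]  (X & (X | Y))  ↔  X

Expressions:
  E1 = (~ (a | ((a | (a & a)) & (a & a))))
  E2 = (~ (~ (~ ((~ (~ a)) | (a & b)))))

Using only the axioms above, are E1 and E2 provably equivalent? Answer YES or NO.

YES

step 1: absorb_or (→) rewrites (a | (a & a)) into a, now (~ (a | (a & (a & a))))
step 2: and_idem (→) rewrites (a & a) into a, now (~ (a | (a & a)))
step 3: absorb_or (→) rewrites (a | (a & a)) into a, now (~ a)
step 4: absorb_or (←) rewrites a into (a | (a & b)), now (~ (a | (a & b)))
step 5: not_not (←) rewrites (a | (a & b)) into (~ (~ (a | (a & b)))), now (~ (~ (~ (a | (a & b)))))
step 6: not_not (←) rewrites a into (~ (~ a)), which is E2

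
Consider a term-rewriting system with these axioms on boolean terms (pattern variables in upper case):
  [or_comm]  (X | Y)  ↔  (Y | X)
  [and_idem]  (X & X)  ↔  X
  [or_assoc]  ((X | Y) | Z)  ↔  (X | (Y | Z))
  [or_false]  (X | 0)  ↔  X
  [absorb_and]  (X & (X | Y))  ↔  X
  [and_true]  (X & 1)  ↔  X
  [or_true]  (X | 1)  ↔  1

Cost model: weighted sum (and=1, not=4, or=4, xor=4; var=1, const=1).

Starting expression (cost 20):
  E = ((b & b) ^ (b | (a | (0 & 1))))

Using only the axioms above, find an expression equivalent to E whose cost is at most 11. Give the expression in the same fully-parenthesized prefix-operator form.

(b ^ (b | a))   [cost 11]

step 1: and_true (→) rewrites (0 & 1) into 0, now ((b & b) ^ (b | (a | 0)))
step 2: or_false (→) rewrites (a | 0) into a, now ((b & b) ^ (b | a))
step 3: and_idem (→) rewrites (b & b) into b, reaching cost 11 (bound 11)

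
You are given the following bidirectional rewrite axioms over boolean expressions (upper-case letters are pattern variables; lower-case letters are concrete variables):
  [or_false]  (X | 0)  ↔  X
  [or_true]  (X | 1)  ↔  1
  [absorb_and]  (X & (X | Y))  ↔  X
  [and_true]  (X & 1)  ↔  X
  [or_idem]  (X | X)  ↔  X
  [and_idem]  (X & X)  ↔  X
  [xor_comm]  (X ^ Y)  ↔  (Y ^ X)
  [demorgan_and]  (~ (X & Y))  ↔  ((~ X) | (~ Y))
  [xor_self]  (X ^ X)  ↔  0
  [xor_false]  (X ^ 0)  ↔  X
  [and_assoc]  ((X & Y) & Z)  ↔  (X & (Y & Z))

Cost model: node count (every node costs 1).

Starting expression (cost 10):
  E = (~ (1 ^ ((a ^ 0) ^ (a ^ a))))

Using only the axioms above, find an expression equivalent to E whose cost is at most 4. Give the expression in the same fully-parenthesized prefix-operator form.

step 1: xor_self (→) rewrites (a ^ a) into 0, now (~ (1 ^ ((a ^ 0) ^ 0)))
step 2: xor_false (→) rewrites ((a ^ 0) ^ 0) into (a ^ 0), now (~ (1 ^ (a ^ 0)))
step 3: xor_false (→) rewrites (a ^ 0) into a, reaching cost 4 (bound 4)

(~ (1 ^ a))   [cost 4]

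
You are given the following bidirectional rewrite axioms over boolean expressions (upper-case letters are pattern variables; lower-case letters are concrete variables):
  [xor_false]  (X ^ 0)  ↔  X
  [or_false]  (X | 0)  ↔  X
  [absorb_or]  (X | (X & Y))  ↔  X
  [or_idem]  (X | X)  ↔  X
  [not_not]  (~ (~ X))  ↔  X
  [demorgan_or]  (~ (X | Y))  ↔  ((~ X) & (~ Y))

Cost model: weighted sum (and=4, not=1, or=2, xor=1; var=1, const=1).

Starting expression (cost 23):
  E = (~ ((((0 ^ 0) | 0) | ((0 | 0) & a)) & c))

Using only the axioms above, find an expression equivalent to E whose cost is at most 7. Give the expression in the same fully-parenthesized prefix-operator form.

1. [xor_false →] (0 ^ 0)  →  0;  E = (~ (((0 | 0) | ((0 | 0) & a)) & c))
2. [absorb_or →] ((0 | 0) | ((0 | 0) & a))  →  (0 | 0);  E = (~ ((0 | 0) & c))
3. [or_idem →] (0 | 0)  →  0;  cost 7 ≤ 7, done

(~ (0 & c))   [cost 7]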